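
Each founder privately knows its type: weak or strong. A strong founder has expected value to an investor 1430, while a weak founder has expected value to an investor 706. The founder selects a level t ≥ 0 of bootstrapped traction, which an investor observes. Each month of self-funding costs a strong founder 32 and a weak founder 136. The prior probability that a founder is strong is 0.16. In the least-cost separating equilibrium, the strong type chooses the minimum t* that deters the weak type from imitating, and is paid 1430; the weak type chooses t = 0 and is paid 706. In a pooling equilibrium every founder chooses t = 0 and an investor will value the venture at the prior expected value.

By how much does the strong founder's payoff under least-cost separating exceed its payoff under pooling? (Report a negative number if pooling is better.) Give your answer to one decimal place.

437.8

Least-cost separating signal: t* solves 706 = 1430 − 136·t*, so t* = (1430 − 706)/136 ≈ 5.3235.
Strong type's separating payoff: 1430 − 32 × t* = 1430 − 32 × (1430 − 706)/136 = 1430 − 23168/136 ≈ 1259.647.
Pooling payoff: 0.16 × 1430 + 0.84 × 706 = 821.84.
Difference: 1259.647 − 821.84 = 437.807, i.e. 437.8 to one decimal place.
The strong type prefers to separate.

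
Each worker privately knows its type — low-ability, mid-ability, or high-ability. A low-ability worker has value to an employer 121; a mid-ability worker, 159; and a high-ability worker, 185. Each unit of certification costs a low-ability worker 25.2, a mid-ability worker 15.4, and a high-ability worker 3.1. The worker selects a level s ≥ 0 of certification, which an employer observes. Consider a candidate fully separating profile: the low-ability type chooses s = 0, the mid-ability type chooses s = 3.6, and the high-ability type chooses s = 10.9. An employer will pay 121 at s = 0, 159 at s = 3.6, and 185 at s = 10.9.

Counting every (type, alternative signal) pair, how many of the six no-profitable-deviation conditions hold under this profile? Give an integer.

5

High-ability (own payoff 185 − 3.1×10.9 = 151.21): to s=0 gives 121 → no gain ✓; to s=3.6 gives 159 − 3.1×3.6 = 147.84 → no gain ✓.
Mid-ability (own payoff 159 − 15.4×3.6 = 103.56): to s=0 gives 121 → profitable ✗; to s=10.9 gives 185 − 15.4×10.9 = 17.14 → no gain ✓.
Low-ability (own payoff 121): to s=3.6 gives 159 − 25.2×3.6 = 68.28 → no gain ✓; to s=10.9 gives 185 − 25.2×10.9 = -89.68 → no gain ✓.
5 of the 6 constraints hold; not an equilibrium.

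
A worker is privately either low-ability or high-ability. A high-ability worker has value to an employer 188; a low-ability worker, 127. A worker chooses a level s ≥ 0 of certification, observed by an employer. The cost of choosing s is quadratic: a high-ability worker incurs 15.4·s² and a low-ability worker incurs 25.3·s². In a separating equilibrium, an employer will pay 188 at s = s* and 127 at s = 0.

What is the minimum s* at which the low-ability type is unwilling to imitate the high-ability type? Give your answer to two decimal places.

The low-ability type at s = 0 receives 127; imitating at s* yields 188 − 25.3·s*².
Indifference: 127 = 188 − 25.3·s*², so s*² = (188 − 127) / 25.3 ≈ 2.4111.
s* = √2.4111 ≈ 1.55.

1.55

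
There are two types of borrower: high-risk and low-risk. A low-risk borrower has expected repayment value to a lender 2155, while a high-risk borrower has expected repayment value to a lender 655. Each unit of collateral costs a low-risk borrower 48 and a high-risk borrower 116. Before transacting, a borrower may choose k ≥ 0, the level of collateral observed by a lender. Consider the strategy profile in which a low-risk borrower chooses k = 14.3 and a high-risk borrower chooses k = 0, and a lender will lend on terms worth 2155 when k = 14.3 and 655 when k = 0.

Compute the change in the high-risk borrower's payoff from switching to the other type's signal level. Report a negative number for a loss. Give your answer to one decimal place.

-158.8

Playing k = 0 the high-risk borrower receives 655.
Deviating to k = 14.3 brings payment 2155 at cost 116 × 14.3 = 1658.8, netting 496.2.
Gain from deviating: 496.2 − 655 = -158.8.
The gain is negative, so the high-risk type's incentive-compatibility constraint is satisfied.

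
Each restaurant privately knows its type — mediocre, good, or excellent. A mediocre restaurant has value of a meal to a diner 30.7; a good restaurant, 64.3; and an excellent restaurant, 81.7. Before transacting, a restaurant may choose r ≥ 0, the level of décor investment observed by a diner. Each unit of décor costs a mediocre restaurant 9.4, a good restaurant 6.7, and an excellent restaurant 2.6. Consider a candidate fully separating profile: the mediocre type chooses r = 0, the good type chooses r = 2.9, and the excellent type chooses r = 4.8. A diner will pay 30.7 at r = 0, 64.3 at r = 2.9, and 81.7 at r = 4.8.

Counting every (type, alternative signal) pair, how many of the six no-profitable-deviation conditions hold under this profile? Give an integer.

Excellent (own payoff 81.7 − 2.6×4.8 = 69.22): to r=0 gives 30.7 → no gain ✓; to r=2.9 gives 64.3 − 2.6×2.9 = 56.76 → no gain ✓.
Good (own payoff 64.3 − 6.7×2.9 = 44.87): to r=0 gives 30.7 → no gain ✓; to r=4.8 gives 81.7 − 6.7×4.8 = 49.54 → profitable ✗.
Mediocre (own payoff 30.7): to r=2.9 gives 64.3 − 9.4×2.9 = 37.04 → profitable ✗; to r=4.8 gives 81.7 − 9.4×4.8 = 36.58 → profitable ✗.
3 of the 6 constraints hold; not an equilibrium.

3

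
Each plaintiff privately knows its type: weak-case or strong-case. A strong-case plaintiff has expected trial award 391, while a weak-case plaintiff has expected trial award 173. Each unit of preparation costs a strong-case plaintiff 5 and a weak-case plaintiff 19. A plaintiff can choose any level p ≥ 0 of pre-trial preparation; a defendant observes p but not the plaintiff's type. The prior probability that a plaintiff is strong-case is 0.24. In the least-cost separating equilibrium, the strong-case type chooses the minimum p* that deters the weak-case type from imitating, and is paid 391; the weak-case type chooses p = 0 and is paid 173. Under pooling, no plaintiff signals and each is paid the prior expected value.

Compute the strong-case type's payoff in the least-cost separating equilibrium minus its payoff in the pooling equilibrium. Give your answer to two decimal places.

108.31

Least-cost separating signal: p* solves 173 = 391 − 19·p*, so p* = (391 − 173)/19 ≈ 11.4737.
Strong-case type's separating payoff: 391 − 5 × p* = 391 − 5 × (391 − 173)/19 = 391 − 1090/19 ≈ 333.6316.
Pooling payoff: 0.24 × 391 + 0.76 × 173 = 225.32.
Difference: 333.6316 − 225.32 = 108.3116, i.e. 108.31 to two decimal places.
The strong-case type prefers to separate.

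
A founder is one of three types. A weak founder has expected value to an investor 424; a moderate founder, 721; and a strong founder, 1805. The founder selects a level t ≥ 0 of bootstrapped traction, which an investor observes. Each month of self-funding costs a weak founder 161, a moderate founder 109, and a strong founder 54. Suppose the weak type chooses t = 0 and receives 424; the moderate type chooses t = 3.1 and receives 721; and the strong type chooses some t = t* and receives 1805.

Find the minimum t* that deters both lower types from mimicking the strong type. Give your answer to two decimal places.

Moderate type (on-path payoff 721 − 109×3.1 = 383.1) won't mimic when 383.1 ≥ 1805 − 109·t*, i.e. t* ≥ 13.04.
Weak type (on-path payoff 424) won't mimic when 424 ≥ 1805 − 161·t*, i.e. t* ≥ 8.58.
Both must hold, so t* = max(8.58, 13.04) = 13.04. The moderate type's constraint binds.

13.04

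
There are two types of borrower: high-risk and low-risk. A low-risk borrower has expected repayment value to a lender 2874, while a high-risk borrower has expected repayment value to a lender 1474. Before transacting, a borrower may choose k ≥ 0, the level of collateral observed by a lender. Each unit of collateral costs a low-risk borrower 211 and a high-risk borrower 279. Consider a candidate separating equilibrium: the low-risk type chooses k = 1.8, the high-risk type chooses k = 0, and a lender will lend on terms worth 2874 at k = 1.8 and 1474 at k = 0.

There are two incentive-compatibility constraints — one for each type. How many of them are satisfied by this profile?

1

Low-risk type: signal → 2874 − 211 × 1.8 = 2494.2; deviate to 0 → 1474. IC holds (2494.2 ≥ 1474).
High-risk type: stay at 0 → 1474; mimic → 2874 − 279 × 1.8 = 2371.8. IC fails (1474 < 2371.8).
1 of 2 constraints hold, so this profile is not an equilibrium.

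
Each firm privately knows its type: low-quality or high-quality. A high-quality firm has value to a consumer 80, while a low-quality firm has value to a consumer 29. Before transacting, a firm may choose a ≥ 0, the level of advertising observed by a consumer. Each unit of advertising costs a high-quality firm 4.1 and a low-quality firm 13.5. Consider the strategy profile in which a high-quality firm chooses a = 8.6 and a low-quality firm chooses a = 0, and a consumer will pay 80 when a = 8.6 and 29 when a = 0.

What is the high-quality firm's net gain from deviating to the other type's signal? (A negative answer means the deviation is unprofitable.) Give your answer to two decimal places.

-15.74

Playing a = 8.6 the high-quality firm receives 80 − 4.1 × 8.6 = 44.74.
Deviating to a = 0 yields 29 instead.
Gain from deviating: 29 − 44.74 = -15.74.
The gain is negative, so the high-quality type's incentive-compatibility constraint is satisfied.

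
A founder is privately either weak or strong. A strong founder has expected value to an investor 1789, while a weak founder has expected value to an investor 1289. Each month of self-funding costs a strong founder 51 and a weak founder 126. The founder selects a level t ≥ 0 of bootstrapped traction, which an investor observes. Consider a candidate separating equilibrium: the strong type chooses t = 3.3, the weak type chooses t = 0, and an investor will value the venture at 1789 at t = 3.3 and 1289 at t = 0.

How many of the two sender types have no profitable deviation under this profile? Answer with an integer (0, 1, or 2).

Weak type: stay at 0 → 1289; mimic → 1789 − 126 × 3.3 = 1373.2. IC fails (1289 < 1373.2).
Strong type: signal → 1789 − 51 × 3.3 = 1620.7; deviate to 0 → 1289. IC holds (1620.7 ≥ 1289).
1 of 2 constraints hold, so this profile is not an equilibrium.

1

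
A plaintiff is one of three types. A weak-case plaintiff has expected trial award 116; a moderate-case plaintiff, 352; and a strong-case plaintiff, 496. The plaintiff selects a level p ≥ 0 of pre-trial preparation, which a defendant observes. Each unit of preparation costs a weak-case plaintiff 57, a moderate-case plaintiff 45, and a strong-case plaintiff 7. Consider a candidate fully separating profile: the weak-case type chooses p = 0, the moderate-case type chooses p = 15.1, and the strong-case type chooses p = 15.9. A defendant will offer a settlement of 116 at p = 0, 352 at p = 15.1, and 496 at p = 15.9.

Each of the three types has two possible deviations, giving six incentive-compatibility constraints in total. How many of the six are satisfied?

Moderate-case (own payoff 352 − 45×15.1 = -327.5): to p=0 gives 116 → profitable ✗; to p=15.9 gives 496 − 45×15.9 = -219.5 → profitable ✗.
Strong-case (own payoff 496 − 7×15.9 = 384.7): to p=0 gives 116 → no gain ✓; to p=15.1 gives 352 − 7×15.1 = 246.3 → no gain ✓.
Weak-case (own payoff 116): to p=15.1 gives 352 − 57×15.1 = -508.7 → no gain ✓; to p=15.9 gives 496 − 57×15.9 = -410.3 → no gain ✓.
4 of the 6 constraints hold; not an equilibrium.

4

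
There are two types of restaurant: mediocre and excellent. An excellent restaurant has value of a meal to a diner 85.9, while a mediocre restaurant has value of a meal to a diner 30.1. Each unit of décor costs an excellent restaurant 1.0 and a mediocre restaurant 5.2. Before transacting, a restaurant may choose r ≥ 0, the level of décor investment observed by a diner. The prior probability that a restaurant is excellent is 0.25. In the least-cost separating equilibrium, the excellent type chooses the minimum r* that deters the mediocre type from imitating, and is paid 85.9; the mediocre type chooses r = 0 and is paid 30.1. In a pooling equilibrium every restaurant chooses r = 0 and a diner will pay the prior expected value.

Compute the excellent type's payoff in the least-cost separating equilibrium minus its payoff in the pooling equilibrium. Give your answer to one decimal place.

31.1

Least-cost separating signal: r* solves 30.1 = 85.9 − 5.2·r*, so r* = (85.9 − 30.1)/5.2 ≈ 10.7308.
Excellent type's separating payoff: 85.9 − 1.0 × r* = 85.9 − 1.0 × (85.9 − 30.1)/5.2 = 85.9 − 55.8/5.2 ≈ 75.169.
Pooling payoff: 0.25 × 85.9 + 0.75 × 30.1 = 44.05.
Difference: 75.169 − 44.05 = 31.119, i.e. 31.1 to one decimal place.
The excellent type prefers to separate.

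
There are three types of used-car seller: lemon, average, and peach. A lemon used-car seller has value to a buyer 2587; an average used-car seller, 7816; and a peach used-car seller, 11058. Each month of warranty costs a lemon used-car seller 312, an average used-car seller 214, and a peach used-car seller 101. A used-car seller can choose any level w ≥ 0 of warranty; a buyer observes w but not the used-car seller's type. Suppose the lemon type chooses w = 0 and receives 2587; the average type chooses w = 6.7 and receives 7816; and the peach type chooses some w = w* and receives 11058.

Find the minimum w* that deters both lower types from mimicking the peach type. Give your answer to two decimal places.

Average type (on-path payoff 7816 − 214×6.7 = 6382.2) won't mimic when 6382.2 ≥ 11058 − 214·w*, i.e. w* ≥ 21.85.
Lemon type (on-path payoff 2587) won't mimic when 2587 ≥ 11058 − 312·w*, i.e. w* ≥ 27.15.
Both must hold, so w* = max(27.15, 21.85) = 27.15. The lemon type's constraint binds.

27.15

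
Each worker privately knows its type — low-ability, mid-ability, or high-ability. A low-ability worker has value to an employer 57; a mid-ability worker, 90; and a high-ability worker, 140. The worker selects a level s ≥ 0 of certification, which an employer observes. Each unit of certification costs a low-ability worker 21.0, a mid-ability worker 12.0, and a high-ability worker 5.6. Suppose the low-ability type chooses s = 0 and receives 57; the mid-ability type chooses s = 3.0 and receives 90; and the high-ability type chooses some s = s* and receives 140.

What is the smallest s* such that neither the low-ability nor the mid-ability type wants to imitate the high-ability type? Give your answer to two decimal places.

7.17

Mid-ability type (on-path payoff 90 − 12.0×3.0 = 54) won't mimic when 54 ≥ 140 − 12.0·s*, i.e. s* ≥ 7.17.
Low-ability type (on-path payoff 57) won't mimic when 57 ≥ 140 − 21.0·s*, i.e. s* ≥ 3.95.
Both must hold, so s* = max(3.95, 7.17) = 7.17. The mid-ability type's constraint binds.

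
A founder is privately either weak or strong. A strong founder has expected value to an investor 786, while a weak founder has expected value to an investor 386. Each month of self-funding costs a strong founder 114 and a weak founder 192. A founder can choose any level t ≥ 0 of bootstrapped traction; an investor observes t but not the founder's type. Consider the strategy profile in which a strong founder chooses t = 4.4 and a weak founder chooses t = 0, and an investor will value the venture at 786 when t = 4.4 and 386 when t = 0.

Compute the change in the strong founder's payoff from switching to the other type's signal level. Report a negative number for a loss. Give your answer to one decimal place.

Playing t = 4.4 the strong founder receives 786 − 114 × 4.4 = 284.4.
Deviating to t = 0 yields 386 instead.
Gain from deviating: 386 − 284.4 = 101.6.
The gain is positive, so the strong type's incentive-compatibility constraint is violated — this profile is not a separating equilibrium.

101.6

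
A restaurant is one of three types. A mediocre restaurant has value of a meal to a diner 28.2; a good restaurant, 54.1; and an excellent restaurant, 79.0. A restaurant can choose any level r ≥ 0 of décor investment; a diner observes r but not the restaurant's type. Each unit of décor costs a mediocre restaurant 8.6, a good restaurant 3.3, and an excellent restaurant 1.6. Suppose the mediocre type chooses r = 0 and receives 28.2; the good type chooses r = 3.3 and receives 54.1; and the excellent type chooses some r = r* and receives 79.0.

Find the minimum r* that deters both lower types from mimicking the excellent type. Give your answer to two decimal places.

Mediocre type (on-path payoff 28.2) won't mimic when 28.2 ≥ 79.0 − 8.6·r*, i.e. r* ≥ 5.91.
Good type (on-path payoff 54.1 − 3.3×3.3 = 43.21) won't mimic when 43.21 ≥ 79.0 − 3.3·r*, i.e. r* ≥ 10.85.
Both must hold, so r* = max(5.91, 10.85) = 10.85. The good type's constraint binds.

10.85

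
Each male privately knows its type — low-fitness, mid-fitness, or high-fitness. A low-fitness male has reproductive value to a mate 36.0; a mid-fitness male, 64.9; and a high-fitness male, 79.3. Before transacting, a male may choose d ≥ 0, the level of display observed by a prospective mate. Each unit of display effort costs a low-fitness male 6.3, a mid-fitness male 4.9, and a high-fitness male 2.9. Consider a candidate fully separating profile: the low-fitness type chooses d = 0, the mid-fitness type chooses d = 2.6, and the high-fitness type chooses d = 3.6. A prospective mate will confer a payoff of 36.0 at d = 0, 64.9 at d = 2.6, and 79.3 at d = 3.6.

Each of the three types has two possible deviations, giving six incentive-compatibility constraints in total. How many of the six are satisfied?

3

High-fitness (own payoff 79.3 − 2.9×3.6 = 68.86): to d=0 gives 36.0 → no gain ✓; to d=2.6 gives 64.9 − 2.9×2.6 = 57.36 → no gain ✓.
Low-fitness (own payoff 36.0): to d=2.6 gives 64.9 − 6.3×2.6 = 48.52 → profitable ✗; to d=3.6 gives 79.3 − 6.3×3.6 = 56.62 → profitable ✗.
Mid-fitness (own payoff 64.9 − 4.9×2.6 = 52.16): to d=0 gives 36.0 → no gain ✓; to d=3.6 gives 79.3 − 4.9×3.6 = 61.66 → profitable ✗.
3 of the 6 constraints hold; not an equilibrium.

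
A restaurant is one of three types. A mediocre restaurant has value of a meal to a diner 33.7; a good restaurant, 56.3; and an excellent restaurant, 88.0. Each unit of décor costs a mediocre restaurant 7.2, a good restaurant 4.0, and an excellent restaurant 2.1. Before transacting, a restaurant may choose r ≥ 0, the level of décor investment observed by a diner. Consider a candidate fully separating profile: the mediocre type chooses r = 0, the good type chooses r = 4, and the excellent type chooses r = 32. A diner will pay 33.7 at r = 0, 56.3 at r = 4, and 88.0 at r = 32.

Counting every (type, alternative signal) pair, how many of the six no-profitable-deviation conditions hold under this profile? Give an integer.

Mediocre (own payoff 33.7): to r=4 gives 56.3 − 7.2×4 = 27.5 → no gain ✓; to r=32 gives 88.0 − 7.2×32 = -142.4 → no gain ✓.
Excellent (own payoff 88.0 − 2.1×32 = 20.8): to r=0 gives 33.7 → profitable ✗; to r=4 gives 56.3 − 2.1×4 = 47.9 → profitable ✗.
Good (own payoff 56.3 − 4.0×4 = 40.3): to r=0 gives 33.7 → no gain ✓; to r=32 gives 88.0 − 4.0×32 = -40 → no gain ✓.
4 of the 6 constraints hold; not an equilibrium.

4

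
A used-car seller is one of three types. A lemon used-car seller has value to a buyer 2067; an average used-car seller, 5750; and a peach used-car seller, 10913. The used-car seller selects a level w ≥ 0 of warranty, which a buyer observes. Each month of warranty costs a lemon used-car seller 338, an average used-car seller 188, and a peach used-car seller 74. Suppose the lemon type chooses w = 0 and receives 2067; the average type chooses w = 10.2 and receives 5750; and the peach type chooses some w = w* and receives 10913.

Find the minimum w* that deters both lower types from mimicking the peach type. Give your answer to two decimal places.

37.66

Lemon type (on-path payoff 2067) won't mimic when 2067 ≥ 10913 − 338·w*, i.e. w* ≥ 26.17.
Average type (on-path payoff 5750 − 188×10.2 = 3832.4) won't mimic when 3832.4 ≥ 10913 − 188·w*, i.e. w* ≥ 37.66.
Both must hold, so w* = max(26.17, 37.66) = 37.66. The average type's constraint binds.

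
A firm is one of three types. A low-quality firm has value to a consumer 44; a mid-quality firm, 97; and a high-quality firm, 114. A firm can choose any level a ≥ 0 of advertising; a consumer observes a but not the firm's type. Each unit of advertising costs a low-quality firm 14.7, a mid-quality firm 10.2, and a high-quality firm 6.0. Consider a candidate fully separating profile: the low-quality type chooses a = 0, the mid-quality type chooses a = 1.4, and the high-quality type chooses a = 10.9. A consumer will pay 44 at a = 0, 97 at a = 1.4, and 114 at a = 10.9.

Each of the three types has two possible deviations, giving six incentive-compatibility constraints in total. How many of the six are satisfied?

Mid-quality (own payoff 97 − 10.2×1.4 = 82.72): to a=0 gives 44 → no gain ✓; to a=10.9 gives 114 − 10.2×10.9 = 2.82 → no gain ✓.
Low-quality (own payoff 44): to a=1.4 gives 97 − 14.7×1.4 = 76.42 → profitable ✗; to a=10.9 gives 114 − 14.7×10.9 = -46.23 → no gain ✓.
High-quality (own payoff 114 − 6.0×10.9 = 48.6): to a=0 gives 44 → no gain ✓; to a=1.4 gives 97 − 6.0×1.4 = 88.6 → profitable ✗.
4 of the 6 constraints hold; not an equilibrium.

4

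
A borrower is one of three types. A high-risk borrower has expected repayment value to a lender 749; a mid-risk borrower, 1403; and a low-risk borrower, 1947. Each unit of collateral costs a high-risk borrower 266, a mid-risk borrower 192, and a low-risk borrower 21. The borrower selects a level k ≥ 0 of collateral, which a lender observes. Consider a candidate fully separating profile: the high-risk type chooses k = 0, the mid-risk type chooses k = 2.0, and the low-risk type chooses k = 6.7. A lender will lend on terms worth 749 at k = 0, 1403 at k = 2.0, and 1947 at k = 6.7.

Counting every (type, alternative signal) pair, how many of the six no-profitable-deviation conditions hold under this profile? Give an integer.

5

Mid-risk (own payoff 1403 − 192×2.0 = 1019): to k=0 gives 749 → no gain ✓; to k=6.7 gives 1947 − 192×6.7 = 660.6 → no gain ✓.
Low-risk (own payoff 1947 − 21×6.7 = 1806.3): to k=0 gives 749 → no gain ✓; to k=2.0 gives 1403 − 21×2.0 = 1361 → no gain ✓.
High-risk (own payoff 749): to k=2.0 gives 1403 − 266×2.0 = 871 → profitable ✗; to k=6.7 gives 1947 − 266×6.7 = 164.8 → no gain ✓.
5 of the 6 constraints hold; not an equilibrium.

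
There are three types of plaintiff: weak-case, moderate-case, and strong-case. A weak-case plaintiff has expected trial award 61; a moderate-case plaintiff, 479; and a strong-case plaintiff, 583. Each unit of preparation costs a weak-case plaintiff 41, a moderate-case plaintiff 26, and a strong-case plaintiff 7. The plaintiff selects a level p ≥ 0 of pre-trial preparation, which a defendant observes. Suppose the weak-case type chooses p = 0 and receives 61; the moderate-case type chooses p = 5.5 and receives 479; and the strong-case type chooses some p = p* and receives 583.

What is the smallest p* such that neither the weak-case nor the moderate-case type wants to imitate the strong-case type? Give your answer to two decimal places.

12.73

Weak-case type (on-path payoff 61) won't mimic when 61 ≥ 583 − 41·p*, i.e. p* ≥ 12.73.
Moderate-case type (on-path payoff 479 − 26×5.5 = 336) won't mimic when 336 ≥ 583 − 26·p*, i.e. p* ≥ 9.50.
Both must hold, so p* = max(12.73, 9.50) = 12.73. The weak-case type's constraint binds.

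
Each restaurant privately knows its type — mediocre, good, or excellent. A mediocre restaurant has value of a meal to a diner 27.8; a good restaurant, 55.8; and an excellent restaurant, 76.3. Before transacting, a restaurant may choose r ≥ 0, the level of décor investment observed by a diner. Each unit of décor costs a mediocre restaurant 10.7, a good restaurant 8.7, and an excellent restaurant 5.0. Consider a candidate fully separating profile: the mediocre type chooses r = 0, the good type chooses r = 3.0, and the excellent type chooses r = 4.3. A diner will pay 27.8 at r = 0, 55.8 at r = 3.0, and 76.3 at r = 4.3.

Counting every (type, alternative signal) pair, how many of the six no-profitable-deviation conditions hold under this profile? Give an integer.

Mediocre (own payoff 27.8): to r=3.0 gives 55.8 − 10.7×3.0 = 23.7 → no gain ✓; to r=4.3 gives 76.3 − 10.7×4.3 = 30.29 → profitable ✗.
Good (own payoff 55.8 − 8.7×3.0 = 29.7): to r=0 gives 27.8 → no gain ✓; to r=4.3 gives 76.3 − 8.7×4.3 = 38.89 → profitable ✗.
Excellent (own payoff 76.3 − 5.0×4.3 = 54.8): to r=0 gives 27.8 → no gain ✓; to r=3.0 gives 55.8 − 5.0×3.0 = 40.8 → no gain ✓.
4 of the 6 constraints hold; not an equilibrium.

4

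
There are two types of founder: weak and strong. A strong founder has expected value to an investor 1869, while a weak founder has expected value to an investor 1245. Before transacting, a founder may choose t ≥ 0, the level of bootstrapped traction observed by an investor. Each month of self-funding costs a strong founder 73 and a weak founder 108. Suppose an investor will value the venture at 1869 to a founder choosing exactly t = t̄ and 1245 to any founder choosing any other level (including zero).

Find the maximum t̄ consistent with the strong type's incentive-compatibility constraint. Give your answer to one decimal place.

Choosing t̄ yields the strong type 1869 − 73·t̄; choosing zero yields 1245.
The strong type is indifferent at 1869 − 73·t̄ = 1245, i.e. t̄ = (1869 − 1245) / 73 ≈ 8.5.
For any t̄ above 8.5 the strong type would rather pool at zero, so separation collapses.

8.5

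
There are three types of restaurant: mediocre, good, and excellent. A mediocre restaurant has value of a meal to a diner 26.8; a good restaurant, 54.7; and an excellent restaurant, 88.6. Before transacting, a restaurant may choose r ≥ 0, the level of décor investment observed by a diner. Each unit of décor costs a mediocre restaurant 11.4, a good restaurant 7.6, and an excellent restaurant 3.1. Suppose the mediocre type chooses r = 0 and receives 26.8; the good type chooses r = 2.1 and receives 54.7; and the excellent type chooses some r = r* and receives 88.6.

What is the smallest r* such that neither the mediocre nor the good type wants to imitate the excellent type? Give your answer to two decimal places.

6.56

Mediocre type (on-path payoff 26.8) won't mimic when 26.8 ≥ 88.6 − 11.4·r*, i.e. r* ≥ 5.42.
Good type (on-path payoff 54.7 − 7.6×2.1 = 38.74) won't mimic when 38.74 ≥ 88.6 − 7.6·r*, i.e. r* ≥ 6.56.
Both must hold, so r* = max(5.42, 6.56) = 6.56. The good type's constraint binds.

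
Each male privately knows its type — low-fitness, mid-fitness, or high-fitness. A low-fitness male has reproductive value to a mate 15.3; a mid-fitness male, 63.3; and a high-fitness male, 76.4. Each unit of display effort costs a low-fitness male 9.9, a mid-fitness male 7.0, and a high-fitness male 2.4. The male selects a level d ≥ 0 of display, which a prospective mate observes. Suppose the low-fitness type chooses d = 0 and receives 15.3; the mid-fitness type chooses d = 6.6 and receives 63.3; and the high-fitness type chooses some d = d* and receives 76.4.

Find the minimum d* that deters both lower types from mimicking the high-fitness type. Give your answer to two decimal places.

8.47

Mid-fitness type (on-path payoff 63.3 − 7.0×6.6 = 17.1) won't mimic when 17.1 ≥ 76.4 − 7.0·d*, i.e. d* ≥ 8.47.
Low-fitness type (on-path payoff 15.3) won't mimic when 15.3 ≥ 76.4 − 9.9·d*, i.e. d* ≥ 6.17.
Both must hold, so d* = max(6.17, 8.47) = 8.47. The mid-fitness type's constraint binds.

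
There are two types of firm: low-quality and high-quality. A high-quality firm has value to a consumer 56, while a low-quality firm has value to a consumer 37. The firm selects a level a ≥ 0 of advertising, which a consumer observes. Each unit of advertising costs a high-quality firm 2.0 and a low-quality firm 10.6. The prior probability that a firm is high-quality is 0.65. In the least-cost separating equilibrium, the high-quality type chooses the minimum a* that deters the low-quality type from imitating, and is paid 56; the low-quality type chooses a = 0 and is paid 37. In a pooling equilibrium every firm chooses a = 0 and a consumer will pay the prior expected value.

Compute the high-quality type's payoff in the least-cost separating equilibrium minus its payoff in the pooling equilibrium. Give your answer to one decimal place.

3.1

Least-cost separating signal: a* solves 37 = 56 − 10.6·a*, so a* = (56 − 37)/10.6 ≈ 1.7925.
High-quality type's separating payoff: 56 − 2.0 × a* = 56 − 2.0 × (56 − 37)/10.6 = 56 − 38/10.6 ≈ 52.415.
Pooling payoff: 0.65 × 56 + 0.35 × 37 = 49.35.
Difference: 52.415 − 49.35 = 3.065, i.e. 3.1 to one decimal place.
The high-quality type prefers to separate.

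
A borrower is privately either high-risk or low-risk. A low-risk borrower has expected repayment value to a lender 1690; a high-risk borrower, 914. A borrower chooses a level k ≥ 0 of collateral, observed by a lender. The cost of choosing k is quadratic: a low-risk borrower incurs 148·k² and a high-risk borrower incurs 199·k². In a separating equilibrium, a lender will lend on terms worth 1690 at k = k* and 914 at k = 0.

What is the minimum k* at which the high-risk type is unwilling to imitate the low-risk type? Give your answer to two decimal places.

1.97

The high-risk type at k = 0 receives 914; imitating at k* yields 1690 − 199·k*².
Indifference: 914 = 1690 − 199·k*², so k*² = (1690 − 914) / 199 ≈ 3.8995.
k* = √3.8995 ≈ 1.97.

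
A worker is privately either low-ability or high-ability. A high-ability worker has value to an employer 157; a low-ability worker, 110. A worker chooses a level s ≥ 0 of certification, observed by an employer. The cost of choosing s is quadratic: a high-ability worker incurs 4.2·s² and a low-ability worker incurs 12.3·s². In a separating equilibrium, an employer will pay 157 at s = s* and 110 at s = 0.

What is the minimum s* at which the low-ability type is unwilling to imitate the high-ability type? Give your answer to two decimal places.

The low-ability type at s = 0 receives 110; imitating at s* yields 157 − 12.3·s*².
Indifference: 110 = 157 − 12.3·s*², so s*² = (157 − 110) / 12.3 ≈ 3.8211.
s* = √3.8211 ≈ 1.95.

1.95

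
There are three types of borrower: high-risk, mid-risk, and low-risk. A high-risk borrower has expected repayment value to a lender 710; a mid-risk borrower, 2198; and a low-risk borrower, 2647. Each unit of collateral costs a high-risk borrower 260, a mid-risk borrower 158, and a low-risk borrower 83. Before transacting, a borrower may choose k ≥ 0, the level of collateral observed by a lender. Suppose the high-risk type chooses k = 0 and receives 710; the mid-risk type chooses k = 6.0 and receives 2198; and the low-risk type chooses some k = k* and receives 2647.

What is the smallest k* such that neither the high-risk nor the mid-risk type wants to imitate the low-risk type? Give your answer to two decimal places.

8.84

Mid-risk type (on-path payoff 2198 − 158×6.0 = 1250) won't mimic when 1250 ≥ 2647 − 158·k*, i.e. k* ≥ 8.84.
High-risk type (on-path payoff 710) won't mimic when 710 ≥ 2647 − 260·k*, i.e. k* ≥ 7.45.
Both must hold, so k* = max(7.45, 8.84) = 8.84. The mid-risk type's constraint binds.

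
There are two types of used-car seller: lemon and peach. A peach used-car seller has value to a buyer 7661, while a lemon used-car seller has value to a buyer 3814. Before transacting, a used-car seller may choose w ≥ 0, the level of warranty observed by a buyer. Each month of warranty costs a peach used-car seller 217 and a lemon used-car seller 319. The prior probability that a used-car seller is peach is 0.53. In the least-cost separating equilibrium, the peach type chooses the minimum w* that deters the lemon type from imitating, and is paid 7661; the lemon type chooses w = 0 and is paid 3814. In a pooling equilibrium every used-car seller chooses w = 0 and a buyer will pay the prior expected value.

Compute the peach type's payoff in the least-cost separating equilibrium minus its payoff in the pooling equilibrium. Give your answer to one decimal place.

Least-cost separating signal: w* solves 3814 = 7661 − 319·w*, so w* = (7661 − 3814)/319 ≈ 12.0596.
Peach type's separating payoff: 7661 − 217 × w* = 7661 − 217 × (7661 − 3814)/319 = 7661 − 834799/319 ≈ 5044.075.
Pooling payoff: 0.53 × 7661 + 0.47 × 3814 = 5852.91.
Difference: 5044.075 − 5852.91 = -808.835, i.e. -808.8 to one decimal place.
The peach type would prefer the pooling outcome.

-808.8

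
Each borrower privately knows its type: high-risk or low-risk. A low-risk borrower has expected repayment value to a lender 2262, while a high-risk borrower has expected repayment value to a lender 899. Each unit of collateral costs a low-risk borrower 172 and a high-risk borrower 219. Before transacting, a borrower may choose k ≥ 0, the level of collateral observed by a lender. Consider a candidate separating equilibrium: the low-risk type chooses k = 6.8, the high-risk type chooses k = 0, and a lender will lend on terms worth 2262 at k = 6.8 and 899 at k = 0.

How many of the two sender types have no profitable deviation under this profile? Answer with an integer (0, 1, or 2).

High-risk type: stay at 0 → 899; mimic → 2262 − 219 × 6.8 = 772.8. IC holds (899 ≥ 772.8).
Low-risk type: signal → 2262 − 172 × 6.8 = 1092.4; deviate to 0 → 899. IC holds (1092.4 ≥ 899).
2 of 2 constraints hold, so this is a separating equilibrium.

2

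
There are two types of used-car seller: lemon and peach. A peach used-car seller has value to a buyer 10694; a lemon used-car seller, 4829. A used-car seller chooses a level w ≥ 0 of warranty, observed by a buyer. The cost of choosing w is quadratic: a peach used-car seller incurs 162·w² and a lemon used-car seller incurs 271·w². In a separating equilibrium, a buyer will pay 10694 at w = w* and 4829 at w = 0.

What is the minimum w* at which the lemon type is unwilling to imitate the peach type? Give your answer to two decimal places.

4.65

The lemon type at w = 0 receives 4829; imitating at w* yields 10694 − 271·w*².
Indifference: 4829 = 10694 − 271·w*², so w*² = (10694 − 4829) / 271 ≈ 21.6421.
w* = √21.6421 ≈ 4.65.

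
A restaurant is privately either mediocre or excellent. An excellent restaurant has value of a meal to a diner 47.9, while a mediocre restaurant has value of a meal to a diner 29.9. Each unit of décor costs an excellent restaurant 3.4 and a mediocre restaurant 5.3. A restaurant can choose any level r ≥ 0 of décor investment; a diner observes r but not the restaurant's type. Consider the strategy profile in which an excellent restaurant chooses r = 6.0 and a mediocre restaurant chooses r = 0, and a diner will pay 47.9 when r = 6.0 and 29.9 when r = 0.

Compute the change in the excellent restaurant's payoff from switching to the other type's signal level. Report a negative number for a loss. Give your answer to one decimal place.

2.4

Playing r = 6.0 the excellent restaurant receives 47.9 − 3.4 × 6.0 = 27.5.
Deviating to r = 0 yields 29.9 instead.
Gain from deviating: 29.9 − 27.5 = 2.4.
The gain is positive, so the excellent type's incentive-compatibility constraint is violated — this profile is not a separating equilibrium.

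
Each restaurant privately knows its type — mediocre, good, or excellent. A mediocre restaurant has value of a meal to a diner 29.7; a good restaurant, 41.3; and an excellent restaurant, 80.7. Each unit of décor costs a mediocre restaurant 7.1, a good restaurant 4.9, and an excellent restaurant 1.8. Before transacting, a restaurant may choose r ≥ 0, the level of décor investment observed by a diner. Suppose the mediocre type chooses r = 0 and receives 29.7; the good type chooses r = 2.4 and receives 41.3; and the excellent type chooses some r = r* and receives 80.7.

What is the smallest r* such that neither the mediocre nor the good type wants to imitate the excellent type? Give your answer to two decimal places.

10.44

Mediocre type (on-path payoff 29.7) won't mimic when 29.7 ≥ 80.7 − 7.1·r*, i.e. r* ≥ 7.18.
Good type (on-path payoff 41.3 − 4.9×2.4 = 29.54) won't mimic when 29.54 ≥ 80.7 − 4.9·r*, i.e. r* ≥ 10.44.
Both must hold, so r* = max(7.18, 10.44) = 10.44. The good type's constraint binds.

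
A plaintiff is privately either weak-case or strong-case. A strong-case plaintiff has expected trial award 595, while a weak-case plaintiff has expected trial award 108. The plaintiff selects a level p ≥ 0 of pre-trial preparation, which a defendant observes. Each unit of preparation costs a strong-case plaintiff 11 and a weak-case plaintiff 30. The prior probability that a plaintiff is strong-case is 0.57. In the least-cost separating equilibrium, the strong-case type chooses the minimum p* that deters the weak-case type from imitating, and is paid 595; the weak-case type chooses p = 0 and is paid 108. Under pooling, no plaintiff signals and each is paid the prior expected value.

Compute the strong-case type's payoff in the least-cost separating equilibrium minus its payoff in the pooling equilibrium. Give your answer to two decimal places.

30.84

Least-cost separating signal: p* solves 108 = 595 − 30·p*, so p* = (595 − 108)/30 ≈ 16.2333.
Strong-case type's separating payoff: 595 − 11 × p* = 595 − 11 × (595 − 108)/30 = 595 − 5357/30 ≈ 416.4333.
Pooling payoff: 0.57 × 595 + 0.43 × 108 = 385.59.
Difference: 416.4333 − 385.59 = 30.8433, i.e. 30.84 to two decimal places.
The strong-case type prefers to separate.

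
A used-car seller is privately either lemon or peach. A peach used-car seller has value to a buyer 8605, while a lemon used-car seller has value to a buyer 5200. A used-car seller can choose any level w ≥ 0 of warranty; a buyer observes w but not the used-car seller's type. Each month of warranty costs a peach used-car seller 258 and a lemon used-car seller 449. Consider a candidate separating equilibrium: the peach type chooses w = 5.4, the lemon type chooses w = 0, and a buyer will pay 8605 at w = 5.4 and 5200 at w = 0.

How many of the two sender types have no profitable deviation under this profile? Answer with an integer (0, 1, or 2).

1

Lemon type: stay at 0 → 5200; mimic → 8605 − 449 × 5.4 = 6180.4. IC fails (5200 < 6180.4).
Peach type: signal → 8605 − 258 × 5.4 = 7211.8; deviate to 0 → 5200. IC holds (7211.8 ≥ 5200).
1 of 2 constraints hold, so this profile is not an equilibrium.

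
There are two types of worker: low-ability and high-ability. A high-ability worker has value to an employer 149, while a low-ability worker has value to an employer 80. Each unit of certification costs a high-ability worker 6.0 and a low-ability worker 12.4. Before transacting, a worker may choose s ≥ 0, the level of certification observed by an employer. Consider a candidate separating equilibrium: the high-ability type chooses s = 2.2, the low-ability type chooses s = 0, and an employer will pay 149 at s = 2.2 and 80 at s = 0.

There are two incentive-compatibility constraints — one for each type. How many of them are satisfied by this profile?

1

Low-ability type: stay at 0 → 80; mimic → 149 − 12.4 × 2.2 = 121.72. IC fails (80 < 121.72).
High-ability type: signal → 149 − 6.0 × 2.2 = 135.8; deviate to 0 → 80. IC holds (135.8 ≥ 80).
1 of 2 constraints hold, so this profile is not an equilibrium.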